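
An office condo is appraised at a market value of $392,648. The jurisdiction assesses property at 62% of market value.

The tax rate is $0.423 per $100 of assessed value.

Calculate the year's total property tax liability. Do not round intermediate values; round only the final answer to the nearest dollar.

$1,030

Assessed value = $392,648 × 0.62 = $243,441.76
Tax = $243,441.76 × 0.00423 = $1,029.7586448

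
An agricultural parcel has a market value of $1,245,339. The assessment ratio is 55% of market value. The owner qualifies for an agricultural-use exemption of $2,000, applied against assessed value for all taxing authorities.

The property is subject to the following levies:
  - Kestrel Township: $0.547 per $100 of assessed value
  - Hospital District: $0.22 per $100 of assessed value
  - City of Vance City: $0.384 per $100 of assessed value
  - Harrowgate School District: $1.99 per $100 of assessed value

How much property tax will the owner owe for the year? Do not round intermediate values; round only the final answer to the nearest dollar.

$21,451

Assessed value = $1,245,339 × 0.55 = $684,936.45
Taxable value = $684,936.45 − $2,000 = $682,936.45
Kestrel Township: $682,936.45 × 0.00547 = $3,735.6623815
Hospital District: $682,936.45 × 0.0022 = $1,502.46019
City of Vance City: $682,936.45 × 0.00384 = $2,622.475968
Harrowgate School District: $682,936.45 × 0.0199 = $13,590.435355
Total = $3,735.6623815 + $1,502.46019 + $2,622.475968 + $13,590.435355 = $21,451.0338945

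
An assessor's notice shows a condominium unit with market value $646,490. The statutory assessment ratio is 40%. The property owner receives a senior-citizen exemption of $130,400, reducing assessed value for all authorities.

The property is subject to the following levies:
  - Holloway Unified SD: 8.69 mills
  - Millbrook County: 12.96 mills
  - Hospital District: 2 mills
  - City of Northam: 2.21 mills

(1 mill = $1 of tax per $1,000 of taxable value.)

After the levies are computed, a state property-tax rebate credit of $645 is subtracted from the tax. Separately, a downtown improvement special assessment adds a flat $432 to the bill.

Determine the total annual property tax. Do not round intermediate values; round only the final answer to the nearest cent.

Assessed value = $646,490 × 0.4 = $258,596
Taxable value = $258,596 − $130,400 = $128,196
Holloway Unified SD: $128,196 × 0.00869 = $1,114.02324
Millbrook County: $128,196 × 0.01296 = $1,661.42016
Hospital District: $128,196 × 0.002 = $256.392
City of Northam: $128,196 × 0.00221 = $283.31316
Levies subtotal = $3,315.14856
After credit = $3,315.14856 − $645 = $2,670.14856
Total = $2,670.14856 + $432 = $3,102.14856

$3,102.15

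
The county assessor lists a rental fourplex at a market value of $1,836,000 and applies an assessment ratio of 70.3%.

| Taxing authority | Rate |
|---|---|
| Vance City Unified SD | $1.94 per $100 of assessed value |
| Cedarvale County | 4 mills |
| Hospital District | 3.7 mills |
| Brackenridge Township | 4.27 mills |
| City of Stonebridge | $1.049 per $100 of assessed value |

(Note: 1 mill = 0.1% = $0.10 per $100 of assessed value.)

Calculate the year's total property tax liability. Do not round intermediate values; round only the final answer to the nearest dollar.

Assessed value = $1,836,000 × 0.703 = $1,290,708
Vance City Unified SD: $1,290,708 × 0.0194 = $25,039.7352
Cedarvale County: $1,290,708 × 0.004 = $5,162.832
Hospital District: $1,290,708 × 0.0037 = $4,775.6196
Brackenridge Township: $1,290,708 × 0.00427 = $5,511.32316
City of Stonebridge: $1,290,708 × 0.01049 = $13,539.52692
Total = $54,029.03688

$54,029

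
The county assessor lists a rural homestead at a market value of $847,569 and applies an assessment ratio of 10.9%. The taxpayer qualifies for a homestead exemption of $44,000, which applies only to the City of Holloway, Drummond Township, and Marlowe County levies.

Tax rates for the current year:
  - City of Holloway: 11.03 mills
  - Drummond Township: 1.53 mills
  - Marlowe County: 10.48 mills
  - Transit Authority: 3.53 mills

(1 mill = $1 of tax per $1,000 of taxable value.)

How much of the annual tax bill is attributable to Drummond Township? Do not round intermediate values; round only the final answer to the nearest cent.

$74.03

Assessed value = $847,569 × 0.109 = $92,385.021
Drummond Township taxable value = $92,385.021 − $44,000 = $48,385.021
Drummond Township levy = $48,385.021 × 0.00153 = $74.02908213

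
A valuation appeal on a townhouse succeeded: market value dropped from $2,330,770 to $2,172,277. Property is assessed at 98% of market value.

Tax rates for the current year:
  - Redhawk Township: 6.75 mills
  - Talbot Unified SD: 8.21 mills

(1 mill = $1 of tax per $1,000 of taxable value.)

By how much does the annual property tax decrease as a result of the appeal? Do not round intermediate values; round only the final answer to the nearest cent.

Old assessed value = $2,330,770 × 0.98 = $2,284,154.6
New assessed value = $2,172,277 × 0.98 = $2,128,831.46
Combined rate = 0.00675 + 0.00821 = 0.01496
Old tax = $2,284,154.6 × 0.01496 = $34,170.952816
New tax = $2,128,831.46 × 0.01496 = $31,847.3186416
Reduction = $34,170.952816 − $31,847.3186416 = $2,323.6341744

$2,323.63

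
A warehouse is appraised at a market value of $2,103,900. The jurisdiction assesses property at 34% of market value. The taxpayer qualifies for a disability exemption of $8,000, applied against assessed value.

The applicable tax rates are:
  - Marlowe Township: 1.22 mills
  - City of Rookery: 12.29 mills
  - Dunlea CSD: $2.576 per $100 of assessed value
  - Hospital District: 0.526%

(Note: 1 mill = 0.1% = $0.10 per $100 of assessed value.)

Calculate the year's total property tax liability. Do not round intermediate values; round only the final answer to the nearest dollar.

$31,497

Assessed value = $2,103,900 × 0.34 = $715,326
Taxable value = $715,326 − $8,000 = $707,326
Marlowe Township: $707,326 × 0.00122 = $862.93772
City of Rookery: $707,326 × 0.01229 = $8,693.03654
Dunlea CSD: $707,326 × 0.02576 = $18,220.71776
Hospital District: $707,326 × 0.00526 = $3,720.53476
Total = $31,497.22678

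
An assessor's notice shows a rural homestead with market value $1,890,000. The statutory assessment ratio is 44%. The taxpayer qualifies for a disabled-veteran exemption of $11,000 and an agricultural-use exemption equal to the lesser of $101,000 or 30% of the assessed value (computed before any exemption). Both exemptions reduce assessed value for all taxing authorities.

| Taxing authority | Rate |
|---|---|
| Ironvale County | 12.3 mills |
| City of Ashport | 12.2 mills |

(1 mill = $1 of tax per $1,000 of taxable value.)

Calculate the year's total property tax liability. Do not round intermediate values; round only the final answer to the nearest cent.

Assessed value = $1,890,000 × 0.44 = $831,600
Agricultural-use exemption = min($101,000, 30% × $831,600) = min($101,000, $249,480) = $101,000 (dollar cap binds)
Taxable value = $831,600 − $11,000 − $101,000 = $719,600
Ironvale County: $719,600 × 0.0123 = $8,851.08
City of Ashport: $719,600 × 0.0122 = $8,779.12
Total = $17,630.2

$17,630.20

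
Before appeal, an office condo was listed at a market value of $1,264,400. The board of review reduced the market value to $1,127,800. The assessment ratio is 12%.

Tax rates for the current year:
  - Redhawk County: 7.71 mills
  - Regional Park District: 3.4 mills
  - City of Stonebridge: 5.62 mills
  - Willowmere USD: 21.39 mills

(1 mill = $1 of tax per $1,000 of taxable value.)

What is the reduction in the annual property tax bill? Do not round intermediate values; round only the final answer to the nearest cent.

Old assessed value = $1,264,400 × 0.12 = $151,728
New assessed value = $1,127,800 × 0.12 = $135,336
Combined rate = 0.00771 + 0.0034 + 0.00562 + 0.02139 = 0.03812
Old tax = $151,728 × 0.03812 = $5,783.87136
New tax = $135,336 × 0.03812 = $5,159.00832
Reduction = $5,783.87136 − $5,159.00832 = $624.86304

$624.86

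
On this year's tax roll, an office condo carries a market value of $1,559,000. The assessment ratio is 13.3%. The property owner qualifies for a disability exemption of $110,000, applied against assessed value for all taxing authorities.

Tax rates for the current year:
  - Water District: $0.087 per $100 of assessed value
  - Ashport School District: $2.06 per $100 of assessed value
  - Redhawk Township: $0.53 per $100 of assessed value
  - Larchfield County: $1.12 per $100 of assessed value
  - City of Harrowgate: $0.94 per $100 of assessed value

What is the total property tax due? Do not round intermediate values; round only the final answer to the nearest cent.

$4,611.33

Assessed value = $1,559,000 × 0.133 = $207,347
Taxable value = $207,347 − $110,000 = $97,347
Water District: $97,347 × 0.00087 = $84.69189
Ashport School District: $97,347 × 0.0206 = $2,005.3482
Redhawk Township: $97,347 × 0.0053 = $515.9391
Larchfield County: $97,347 × 0.0112 = $1,090.2864
City of Harrowgate: $97,347 × 0.0094 = $915.0618
Total = $84.69189 + $2,005.3482 + $515.9391 + $1,090.2864 + $915.0618 = $4,611.32739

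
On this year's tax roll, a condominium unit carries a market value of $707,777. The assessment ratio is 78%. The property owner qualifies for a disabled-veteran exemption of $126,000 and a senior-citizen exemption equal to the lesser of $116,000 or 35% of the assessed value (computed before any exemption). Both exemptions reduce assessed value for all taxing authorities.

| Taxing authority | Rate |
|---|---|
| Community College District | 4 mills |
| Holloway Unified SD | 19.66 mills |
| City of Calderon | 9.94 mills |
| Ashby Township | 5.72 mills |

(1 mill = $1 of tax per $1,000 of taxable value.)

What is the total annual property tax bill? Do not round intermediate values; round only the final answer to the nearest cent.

Assessed value = $707,777 × 0.78 = $552,066.06
Senior-citizen exemption = min($116,000, 35% × $552,066.06) = min($116,000, $193,223.121) = $116,000 (dollar cap binds)
Taxable value = $552,066.06 − $126,000 − $116,000 = $310,066.06
Community College District: $310,066.06 × 0.004 = $1,240.26424
Holloway Unified SD: $310,066.06 × 0.01966 = $6,095.8987396
City of Calderon: $310,066.06 × 0.00994 = $3,082.0566364
Ashby Township: $310,066.06 × 0.00572 = $1,773.5778632
Total = $12,191.7974792

$12,191.80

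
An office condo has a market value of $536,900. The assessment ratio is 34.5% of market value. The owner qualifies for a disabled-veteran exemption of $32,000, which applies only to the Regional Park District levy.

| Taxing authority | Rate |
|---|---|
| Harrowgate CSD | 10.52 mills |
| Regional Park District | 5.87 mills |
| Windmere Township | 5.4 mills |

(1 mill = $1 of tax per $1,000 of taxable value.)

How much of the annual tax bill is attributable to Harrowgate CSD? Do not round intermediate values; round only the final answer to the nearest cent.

Assessed value = $536,900 × 0.345 = $185,230.5
Harrowgate CSD taxable value = $185,230.5 (exemption does not apply)
Harrowgate CSD levy = $185,230.5 × 0.01052 = $1,948.62486

$1,948.62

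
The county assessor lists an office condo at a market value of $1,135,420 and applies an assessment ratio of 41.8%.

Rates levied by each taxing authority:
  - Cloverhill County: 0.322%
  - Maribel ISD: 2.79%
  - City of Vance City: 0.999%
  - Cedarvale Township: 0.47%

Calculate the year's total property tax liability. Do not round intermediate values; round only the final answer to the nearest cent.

Assessed value = $1,135,420 × 0.418 = $474,605.56
Cloverhill County: $474,605.56 × 0.00322 = $1,528.2299032
Maribel ISD: $474,605.56 × 0.0279 = $13,241.495124
City of Vance City: $474,605.56 × 0.00999 = $4,741.3095444
Cedarvale Township: $474,605.56 × 0.0047 = $2,230.646132
Total = $1,528.2299032 + $13,241.495124 + $4,741.3095444 + $2,230.646132 = $21,741.6807036

$21,741.68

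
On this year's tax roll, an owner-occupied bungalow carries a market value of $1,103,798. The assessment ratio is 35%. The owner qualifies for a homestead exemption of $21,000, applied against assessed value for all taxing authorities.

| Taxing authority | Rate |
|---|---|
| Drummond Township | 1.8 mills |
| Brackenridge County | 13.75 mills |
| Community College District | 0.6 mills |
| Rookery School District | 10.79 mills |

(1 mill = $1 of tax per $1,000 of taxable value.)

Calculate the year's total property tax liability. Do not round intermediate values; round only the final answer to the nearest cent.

Assessed value = $1,103,798 × 0.35 = $386,329.3
Taxable value = $386,329.3 − $21,000 = $365,329.3
Drummond Township: $365,329.3 × 0.0018 = $657.59274
Brackenridge County: $365,329.3 × 0.01375 = $5,023.277875
Community College District: $365,329.3 × 0.0006 = $219.19758
Rookery School District: $365,329.3 × 0.01079 = $3,941.903147
Total = $657.59274 + $5,023.277875 + $219.19758 + $3,941.903147 = $9,841.971342

$9,841.97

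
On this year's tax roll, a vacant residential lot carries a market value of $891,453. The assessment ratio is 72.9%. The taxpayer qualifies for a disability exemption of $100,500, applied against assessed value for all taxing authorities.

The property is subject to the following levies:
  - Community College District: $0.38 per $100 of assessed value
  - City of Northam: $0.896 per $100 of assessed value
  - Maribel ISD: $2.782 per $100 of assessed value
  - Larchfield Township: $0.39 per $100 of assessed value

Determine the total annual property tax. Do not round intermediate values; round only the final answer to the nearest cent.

Assessed value = $891,453 × 0.729 = $649,869.237
Taxable value = $649,869.237 − $100,500 = $549,369.237
Community College District: $549,369.237 × 0.0038 = $2,087.6031006
City of Northam: $549,369.237 × 0.00896 = $4,922.34836352
Maribel ISD: $549,369.237 × 0.02782 = $15,283.45217334
Larchfield Township: $549,369.237 × 0.0039 = $2,142.5400243
Total = $2,087.6031006 + $4,922.34836352 + $15,283.45217334 + $2,142.5400243 = $24,435.94366176

$24,435.94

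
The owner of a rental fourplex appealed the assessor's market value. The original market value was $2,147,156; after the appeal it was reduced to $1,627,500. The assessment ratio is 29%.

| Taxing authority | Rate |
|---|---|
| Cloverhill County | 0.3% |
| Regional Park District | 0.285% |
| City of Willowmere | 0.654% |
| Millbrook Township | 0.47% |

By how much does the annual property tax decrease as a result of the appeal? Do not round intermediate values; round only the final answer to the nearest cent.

$2,575.47

Old assessed value = $2,147,156 × 0.29 = $622,675.24
New assessed value = $1,627,500 × 0.29 = $471,975
Combined rate = 0.003 + 0.00285 + 0.00654 + 0.0047 = 0.01709
Old tax = $622,675.24 × 0.01709 = $10,641.5198516
New tax = $471,975 × 0.01709 = $8,066.05275
Reduction = $10,641.5198516 − $8,066.05275 = $2,575.4671016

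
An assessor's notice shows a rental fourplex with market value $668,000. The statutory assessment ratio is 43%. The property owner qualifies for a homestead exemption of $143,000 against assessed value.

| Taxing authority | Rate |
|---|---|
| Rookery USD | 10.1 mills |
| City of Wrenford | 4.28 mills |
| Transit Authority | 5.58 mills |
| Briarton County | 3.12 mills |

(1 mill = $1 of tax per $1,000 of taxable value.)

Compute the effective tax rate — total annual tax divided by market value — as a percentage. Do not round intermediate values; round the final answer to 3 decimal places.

Assessed value = $668,000 × 0.43 = $287,240
Taxable value = $287,240 − $143,000 = $144,240
Rookery USD: $144,240 × 0.0101 = $1,456.824
City of Wrenford: $144,240 × 0.00428 = $617.3472
Transit Authority: $144,240 × 0.00558 = $804.8592
Briarton County: $144,240 × 0.00312 = $450.0288
Total tax = $3,329.0592
Effective rate = $3,329.0592 ÷ $668,000 = 0.498% of market value

0.498%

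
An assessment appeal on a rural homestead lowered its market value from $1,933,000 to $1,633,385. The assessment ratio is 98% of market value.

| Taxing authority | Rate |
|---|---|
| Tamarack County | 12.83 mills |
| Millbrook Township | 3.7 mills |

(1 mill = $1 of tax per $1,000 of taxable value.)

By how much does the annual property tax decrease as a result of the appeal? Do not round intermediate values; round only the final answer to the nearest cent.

$4,853.58

Old assessed value = $1,933,000 × 0.98 = $1,894,340
New assessed value = $1,633,385 × 0.98 = $1,600,717.3
Combined rate = 0.01283 + 0.0037 = 0.01653
Old tax = $1,894,340 × 0.01653 = $31,313.4402
New tax = $1,600,717.3 × 0.01653 = $26,459.856969
Reduction = $31,313.4402 − $26,459.856969 = $4,853.583231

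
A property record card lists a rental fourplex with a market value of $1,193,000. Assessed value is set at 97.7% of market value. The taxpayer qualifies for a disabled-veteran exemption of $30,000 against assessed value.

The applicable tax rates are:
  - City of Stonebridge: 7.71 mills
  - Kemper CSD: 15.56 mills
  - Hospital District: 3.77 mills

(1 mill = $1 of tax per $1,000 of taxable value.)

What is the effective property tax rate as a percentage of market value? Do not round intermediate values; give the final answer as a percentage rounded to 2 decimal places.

2.57%

Assessed value = $1,193,000 × 0.977 = $1,165,561
Taxable value = $1,165,561 − $30,000 = $1,135,561
City of Stonebridge: $1,135,561 × 0.00771 = $8,755.17531
Kemper CSD: $1,135,561 × 0.01556 = $17,669.32916
Hospital District: $1,135,561 × 0.00377 = $4,281.06497
Total tax = $30,705.56944
Effective rate = $30,705.56944 ÷ $1,193,000 = 2.57% of market value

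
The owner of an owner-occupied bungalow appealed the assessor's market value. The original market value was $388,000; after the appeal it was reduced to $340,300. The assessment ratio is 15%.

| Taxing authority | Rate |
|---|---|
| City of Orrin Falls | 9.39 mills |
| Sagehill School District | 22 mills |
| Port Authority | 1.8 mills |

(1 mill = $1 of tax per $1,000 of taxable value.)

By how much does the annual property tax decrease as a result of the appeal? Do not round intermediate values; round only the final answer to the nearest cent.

$237.47

Old assessed value = $388,000 × 0.15 = $58,200
New assessed value = $340,300 × 0.15 = $51,045
Combined rate = 0.00939 + 0.022 + 0.0018 = 0.03319
Old tax = $58,200 × 0.03319 = $1,931.658
New tax = $51,045 × 0.03319 = $1,694.18355
Reduction = $1,931.658 − $1,694.18355 = $237.47445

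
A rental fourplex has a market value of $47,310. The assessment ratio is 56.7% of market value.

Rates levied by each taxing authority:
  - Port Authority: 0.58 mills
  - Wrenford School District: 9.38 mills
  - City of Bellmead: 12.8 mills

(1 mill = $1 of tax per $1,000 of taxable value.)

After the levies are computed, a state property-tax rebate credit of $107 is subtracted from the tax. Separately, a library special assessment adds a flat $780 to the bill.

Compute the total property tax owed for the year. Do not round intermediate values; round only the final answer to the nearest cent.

Assessed value = $47,310 × 0.567 = $26,824.77
Port Authority: $26,824.77 × 0.00058 = $15.5583666
Wrenford School District: $26,824.77 × 0.00938 = $251.6163426
City of Bellmead: $26,824.77 × 0.0128 = $343.357056
Levies subtotal = $610.5317652
After credit = $610.5317652 − $107 = $503.5317652
Total = $503.5317652 + $780 = $1,283.5317652

$1,283.53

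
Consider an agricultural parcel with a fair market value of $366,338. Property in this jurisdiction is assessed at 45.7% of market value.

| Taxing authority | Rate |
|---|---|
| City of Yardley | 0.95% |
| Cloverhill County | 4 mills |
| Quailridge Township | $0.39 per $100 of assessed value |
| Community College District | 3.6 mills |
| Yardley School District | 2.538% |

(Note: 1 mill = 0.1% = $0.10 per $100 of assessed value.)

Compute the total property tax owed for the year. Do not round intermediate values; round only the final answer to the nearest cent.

Assessed value = $366,338 × 0.457 = $167,416.466
City of Yardley: $167,416.466 × 0.0095 = $1,590.456427
Cloverhill County: $167,416.466 × 0.004 = $669.665864
Quailridge Township: $167,416.466 × 0.0039 = $652.9242174
Community College District: $167,416.466 × 0.0036 = $602.6992776
Yardley School District: $167,416.466 × 0.02538 = $4,249.02990708
Total = $7,764.77569308

$7,764.78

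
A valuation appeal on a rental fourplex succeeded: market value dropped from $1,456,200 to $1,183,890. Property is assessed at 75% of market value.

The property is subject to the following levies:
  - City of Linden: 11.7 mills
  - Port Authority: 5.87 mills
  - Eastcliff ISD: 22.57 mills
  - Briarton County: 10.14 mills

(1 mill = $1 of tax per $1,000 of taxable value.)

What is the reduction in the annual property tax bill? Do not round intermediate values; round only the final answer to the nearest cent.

Old assessed value = $1,456,200 × 0.75 = $1,092,150
New assessed value = $1,183,890 × 0.75 = $887,917.5
Combined rate = 0.0117 + 0.00587 + 0.02257 + 0.01014 = 0.05028
Old tax = $1,092,150 × 0.05028 = $54,913.302
New tax = $887,917.5 × 0.05028 = $44,644.4919
Reduction = $54,913.302 − $44,644.4919 = $10,268.8101

$10,268.81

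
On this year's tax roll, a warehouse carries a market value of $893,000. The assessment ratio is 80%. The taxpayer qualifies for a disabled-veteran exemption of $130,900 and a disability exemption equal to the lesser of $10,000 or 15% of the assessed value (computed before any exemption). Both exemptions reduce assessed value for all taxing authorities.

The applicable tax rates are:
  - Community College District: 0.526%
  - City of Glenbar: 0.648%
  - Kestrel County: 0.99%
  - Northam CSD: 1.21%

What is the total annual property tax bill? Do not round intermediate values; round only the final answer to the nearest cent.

Assessed value = $893,000 × 0.8 = $714,400
Disability exemption = min($10,000, 15% × $714,400) = min($10,000, $107,160) = $10,000 (dollar cap binds)
Taxable value = $714,400 − $130,900 − $10,000 = $573,500
Community College District: $573,500 × 0.00526 = $3,016.61
City of Glenbar: $573,500 × 0.00648 = $3,716.28
Kestrel County: $573,500 × 0.0099 = $5,677.65
Northam CSD: $573,500 × 0.0121 = $6,939.35
Total = $19,349.89

$19,349.89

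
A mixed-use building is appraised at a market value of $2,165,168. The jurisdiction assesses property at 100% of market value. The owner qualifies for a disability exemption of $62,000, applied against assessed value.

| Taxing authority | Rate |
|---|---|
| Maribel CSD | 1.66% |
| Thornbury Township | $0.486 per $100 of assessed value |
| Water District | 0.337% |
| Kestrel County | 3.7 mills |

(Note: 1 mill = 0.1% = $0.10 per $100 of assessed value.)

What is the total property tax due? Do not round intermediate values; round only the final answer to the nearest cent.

$60,003.38

Assessed value = $2,165,168 × 1 = $2,165,168
Taxable value = $2,165,168 − $62,000 = $2,103,168
Maribel CSD: $2,103,168 × 0.0166 = $34,912.5888
Thornbury Township: $2,103,168 × 0.00486 = $10,221.39648
Water District: $2,103,168 × 0.00337 = $7,087.67616
Kestrel County: $2,103,168 × 0.0037 = $7,781.7216
Total = $60,003.38304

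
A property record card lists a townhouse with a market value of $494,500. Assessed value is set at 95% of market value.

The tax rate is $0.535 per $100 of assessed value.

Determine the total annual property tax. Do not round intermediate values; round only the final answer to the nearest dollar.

Assessed value = $494,500 × 0.95 = $469,775
Tax = $469,775 × 0.00535 = $2,513.29625

$2,513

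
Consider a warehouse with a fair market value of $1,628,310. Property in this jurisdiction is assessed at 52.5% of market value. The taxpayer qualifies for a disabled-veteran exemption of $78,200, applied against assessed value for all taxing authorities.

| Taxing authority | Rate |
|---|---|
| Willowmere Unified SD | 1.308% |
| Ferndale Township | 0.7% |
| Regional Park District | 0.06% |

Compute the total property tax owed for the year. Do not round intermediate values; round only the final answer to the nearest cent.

Assessed value = $1,628,310 × 0.525 = $854,862.75
Taxable value = $854,862.75 − $78,200 = $776,662.75
Willowmere Unified SD: $776,662.75 × 0.01308 = $10,158.74877
Ferndale Township: $776,662.75 × 0.007 = $5,436.63925
Regional Park District: $776,662.75 × 0.0006 = $465.99765
Total = $10,158.74877 + $5,436.63925 + $465.99765 = $16,061.38567

$16,061.39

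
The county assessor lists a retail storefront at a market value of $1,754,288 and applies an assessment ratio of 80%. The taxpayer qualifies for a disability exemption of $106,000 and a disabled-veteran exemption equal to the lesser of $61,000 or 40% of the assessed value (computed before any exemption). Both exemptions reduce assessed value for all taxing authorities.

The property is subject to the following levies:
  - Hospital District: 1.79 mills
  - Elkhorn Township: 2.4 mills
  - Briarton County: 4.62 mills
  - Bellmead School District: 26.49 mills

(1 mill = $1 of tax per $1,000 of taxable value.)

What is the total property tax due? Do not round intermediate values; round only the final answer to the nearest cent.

Assessed value = $1,754,288 × 0.8 = $1,403,430.4
Disabled-veteran exemption = min($61,000, 40% × $1,403,430.4) = min($61,000, $561,372.16) = $61,000 (dollar cap binds)
Taxable value = $1,403,430.4 − $106,000 − $61,000 = $1,236,430.4
Hospital District: $1,236,430.4 × 0.00179 = $2,213.210416
Elkhorn Township: $1,236,430.4 × 0.0024 = $2,967.43296
Briarton County: $1,236,430.4 × 0.00462 = $5,712.308448
Bellmead School District: $1,236,430.4 × 0.02649 = $32,753.041296
Total = $43,645.99312

$43,645.99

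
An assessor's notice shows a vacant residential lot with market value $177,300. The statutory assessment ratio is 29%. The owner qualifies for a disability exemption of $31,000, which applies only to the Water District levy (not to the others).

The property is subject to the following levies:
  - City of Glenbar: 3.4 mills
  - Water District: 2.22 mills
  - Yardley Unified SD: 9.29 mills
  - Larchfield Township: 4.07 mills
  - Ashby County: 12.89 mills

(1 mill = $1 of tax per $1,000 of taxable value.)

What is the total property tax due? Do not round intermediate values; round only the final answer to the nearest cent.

$1,569.84

Assessed value = $177,300 × 0.29 = $51,417
City of Glenbar: $51,417 × 0.0034 = $174.8178
Water District: ($51,417 − $31,000) × 0.00222 = $20,417 × 0.00222 = $45.32574
Yardley Unified SD: $51,417 × 0.00929 = $477.66393
Larchfield Township: $51,417 × 0.00407 = $209.26719
Ashby County: $51,417 × 0.01289 = $662.76513
Total = $1,569.83979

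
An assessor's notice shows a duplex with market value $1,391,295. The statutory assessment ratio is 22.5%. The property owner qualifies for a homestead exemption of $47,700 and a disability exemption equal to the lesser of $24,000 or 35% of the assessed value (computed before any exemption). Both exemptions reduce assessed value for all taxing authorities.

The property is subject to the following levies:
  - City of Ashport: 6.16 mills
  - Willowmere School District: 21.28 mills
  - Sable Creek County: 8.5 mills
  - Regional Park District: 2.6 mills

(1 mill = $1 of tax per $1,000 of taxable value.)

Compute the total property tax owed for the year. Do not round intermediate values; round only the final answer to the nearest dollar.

Assessed value = $1,391,295 × 0.225 = $313,041.375
Disability exemption = min($24,000, 35% × $313,041.375) = min($24,000, $109,564.48125) = $24,000 (dollar cap binds)
Taxable value = $313,041.375 − $47,700 − $24,000 = $241,341.375
City of Ashport: $241,341.375 × 0.00616 = $1,486.66287
Willowmere School District: $241,341.375 × 0.02128 = $5,135.74446
Sable Creek County: $241,341.375 × 0.0085 = $2,051.4016875
Regional Park District: $241,341.375 × 0.0026 = $627.487575
Total = $9,301.2965925

$9,301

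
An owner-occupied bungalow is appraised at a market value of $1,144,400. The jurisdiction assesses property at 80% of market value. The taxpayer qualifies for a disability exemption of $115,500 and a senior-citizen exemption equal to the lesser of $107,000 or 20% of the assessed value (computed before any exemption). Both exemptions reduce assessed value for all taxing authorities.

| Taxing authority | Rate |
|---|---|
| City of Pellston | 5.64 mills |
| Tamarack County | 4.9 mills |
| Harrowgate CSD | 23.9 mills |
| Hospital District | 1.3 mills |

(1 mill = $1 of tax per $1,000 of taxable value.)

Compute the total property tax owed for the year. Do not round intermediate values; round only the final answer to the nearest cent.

$24,768.53

Assessed value = $1,144,400 × 0.8 = $915,520
Senior-citizen exemption = min($107,000, 20% × $915,520) = min($107,000, $183,104) = $107,000 (dollar cap binds)
Taxable value = $915,520 − $115,500 − $107,000 = $693,020
City of Pellston: $693,020 × 0.00564 = $3,908.6328
Tamarack County: $693,020 × 0.0049 = $3,395.798
Harrowgate CSD: $693,020 × 0.0239 = $16,563.178
Hospital District: $693,020 × 0.0013 = $900.926
Total = $24,768.5348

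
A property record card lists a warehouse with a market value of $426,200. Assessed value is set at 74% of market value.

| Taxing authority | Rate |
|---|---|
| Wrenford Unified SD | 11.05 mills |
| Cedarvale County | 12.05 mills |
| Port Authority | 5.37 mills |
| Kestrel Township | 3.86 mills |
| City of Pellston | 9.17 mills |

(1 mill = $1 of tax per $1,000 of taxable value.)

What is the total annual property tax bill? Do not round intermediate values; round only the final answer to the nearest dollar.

Assessed value = $426,200 × 0.74 = $315,388
Wrenford Unified SD: $315,388 × 0.01105 = $3,485.0374
Cedarvale County: $315,388 × 0.01205 = $3,800.4254
Port Authority: $315,388 × 0.00537 = $1,693.63356
Kestrel Township: $315,388 × 0.00386 = $1,217.39768
City of Pellston: $315,388 × 0.00917 = $2,892.10796
Total = $3,485.0374 + $3,800.4254 + $1,693.63356 + $1,217.39768 + $2,892.10796 = $13,088.602

$13,089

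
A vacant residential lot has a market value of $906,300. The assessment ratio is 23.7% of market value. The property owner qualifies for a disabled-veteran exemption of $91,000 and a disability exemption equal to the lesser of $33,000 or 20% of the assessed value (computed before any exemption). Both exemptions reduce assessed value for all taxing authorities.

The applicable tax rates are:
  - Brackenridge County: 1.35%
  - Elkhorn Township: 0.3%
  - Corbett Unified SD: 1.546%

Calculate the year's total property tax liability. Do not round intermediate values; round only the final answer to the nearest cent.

$2,901.75

Assessed value = $906,300 × 0.237 = $214,793.1
Disability exemption = min($33,000, 20% × $214,793.1) = min($33,000, $42,958.62) = $33,000 (dollar cap binds)
Taxable value = $214,793.1 − $91,000 − $33,000 = $90,793.1
Brackenridge County: $90,793.1 × 0.0135 = $1,225.70685
Elkhorn Township: $90,793.1 × 0.003 = $272.3793
Corbett Unified SD: $90,793.1 × 0.01546 = $1,403.661326
Total = $2,901.747476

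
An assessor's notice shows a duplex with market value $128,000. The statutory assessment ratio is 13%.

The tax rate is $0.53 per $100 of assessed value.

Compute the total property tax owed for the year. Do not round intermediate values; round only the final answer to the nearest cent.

Assessed value = $128,000 × 0.13 = $16,640
Tax = $16,640 × 0.0053 = $88.192

$88.19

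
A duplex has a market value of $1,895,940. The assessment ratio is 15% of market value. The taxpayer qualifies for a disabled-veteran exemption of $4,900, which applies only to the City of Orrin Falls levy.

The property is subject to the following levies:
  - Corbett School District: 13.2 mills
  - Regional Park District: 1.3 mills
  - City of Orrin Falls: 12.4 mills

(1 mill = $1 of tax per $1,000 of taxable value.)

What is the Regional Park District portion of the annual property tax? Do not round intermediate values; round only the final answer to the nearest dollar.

$370

Assessed value = $1,895,940 × 0.15 = $284,391
Regional Park District taxable value = $284,391 (exemption does not apply)
Regional Park District levy = $284,391 × 0.0013 = $369.7083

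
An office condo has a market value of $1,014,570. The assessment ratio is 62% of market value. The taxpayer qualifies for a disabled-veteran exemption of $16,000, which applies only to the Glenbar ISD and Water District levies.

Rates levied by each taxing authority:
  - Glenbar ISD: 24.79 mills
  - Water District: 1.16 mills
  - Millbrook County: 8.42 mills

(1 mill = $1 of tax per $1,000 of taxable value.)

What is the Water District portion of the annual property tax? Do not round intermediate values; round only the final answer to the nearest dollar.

$711

Assessed value = $1,014,570 × 0.62 = $629,033.4
Water District taxable value = $629,033.4 − $16,000 = $613,033.4
Water District levy = $613,033.4 × 0.00116 = $711.118744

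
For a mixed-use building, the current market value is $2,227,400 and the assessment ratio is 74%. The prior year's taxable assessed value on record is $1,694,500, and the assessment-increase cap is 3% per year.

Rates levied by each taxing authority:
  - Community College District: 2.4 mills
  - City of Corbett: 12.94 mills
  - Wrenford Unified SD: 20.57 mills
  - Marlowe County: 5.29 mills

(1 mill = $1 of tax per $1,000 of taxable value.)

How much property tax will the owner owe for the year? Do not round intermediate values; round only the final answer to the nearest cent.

Uncapped assessed value = $2,227,400 × 0.74 = $1,648,276
Cap limit = $1,694,500 × 1.03 = $1,745,335
Taxable assessed value = min($1,648,276, $1,745,335) = $1,648,276 (cap does not bind)
Community College District: $1,648,276 × 0.0024 = $3,955.8624
City of Corbett: $1,648,276 × 0.01294 = $21,328.69144
Wrenford Unified SD: $1,648,276 × 0.02057 = $33,905.03732
Marlowe County: $1,648,276 × 0.00529 = $8,719.38004
Total = $67,908.9712

$67,908.97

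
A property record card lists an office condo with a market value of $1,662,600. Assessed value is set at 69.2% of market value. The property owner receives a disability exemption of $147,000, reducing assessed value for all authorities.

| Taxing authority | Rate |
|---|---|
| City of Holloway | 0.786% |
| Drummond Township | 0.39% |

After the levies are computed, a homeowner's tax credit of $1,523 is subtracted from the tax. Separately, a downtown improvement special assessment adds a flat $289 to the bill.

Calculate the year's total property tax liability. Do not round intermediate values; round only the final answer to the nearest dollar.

Assessed value = $1,662,600 × 0.692 = $1,150,519.2
Taxable value = $1,150,519.2 − $147,000 = $1,003,519.2
City of Holloway: $1,003,519.2 × 0.00786 = $7,887.660912
Drummond Township: $1,003,519.2 × 0.0039 = $3,913.72488
Levies subtotal = $11,801.385792
After credit = $11,801.385792 − $1,523 = $10,278.385792
Total = $10,278.385792 + $289 = $10,567.385792

$10,567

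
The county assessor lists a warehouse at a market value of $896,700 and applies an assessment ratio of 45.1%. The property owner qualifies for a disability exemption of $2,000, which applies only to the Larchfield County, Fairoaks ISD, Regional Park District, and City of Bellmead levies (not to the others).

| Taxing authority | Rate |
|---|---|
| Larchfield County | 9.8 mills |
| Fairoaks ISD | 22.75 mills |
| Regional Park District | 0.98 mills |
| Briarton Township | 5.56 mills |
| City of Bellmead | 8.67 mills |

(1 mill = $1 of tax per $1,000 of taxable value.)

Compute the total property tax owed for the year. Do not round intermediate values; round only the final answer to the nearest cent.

$19,230.30

Assessed value = $896,700 × 0.451 = $404,411.7
Larchfield County: ($404,411.7 − $2,000) × 0.0098 = $402,411.7 × 0.0098 = $3,943.63466
Fairoaks ISD: ($404,411.7 − $2,000) × 0.02275 = $402,411.7 × 0.02275 = $9,154.866175
Regional Park District: ($404,411.7 − $2,000) × 0.00098 = $402,411.7 × 0.00098 = $394.363466
Briarton Township: $404,411.7 × 0.00556 = $2,248.529052
City of Bellmead: ($404,411.7 − $2,000) × 0.00867 = $402,411.7 × 0.00867 = $3,488.909439
Total = $19,230.302792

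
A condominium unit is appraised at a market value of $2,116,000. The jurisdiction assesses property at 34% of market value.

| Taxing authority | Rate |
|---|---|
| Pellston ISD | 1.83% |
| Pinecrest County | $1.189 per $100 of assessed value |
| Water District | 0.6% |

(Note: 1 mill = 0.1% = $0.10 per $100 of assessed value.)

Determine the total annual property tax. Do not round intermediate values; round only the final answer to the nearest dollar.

$26,037

Assessed value = $2,116,000 × 0.34 = $719,440
Pellston ISD: $719,440 × 0.0183 = $13,165.752
Pinecrest County: $719,440 × 0.01189 = $8,554.1416
Water District: $719,440 × 0.006 = $4,316.64
Total = $26,036.5336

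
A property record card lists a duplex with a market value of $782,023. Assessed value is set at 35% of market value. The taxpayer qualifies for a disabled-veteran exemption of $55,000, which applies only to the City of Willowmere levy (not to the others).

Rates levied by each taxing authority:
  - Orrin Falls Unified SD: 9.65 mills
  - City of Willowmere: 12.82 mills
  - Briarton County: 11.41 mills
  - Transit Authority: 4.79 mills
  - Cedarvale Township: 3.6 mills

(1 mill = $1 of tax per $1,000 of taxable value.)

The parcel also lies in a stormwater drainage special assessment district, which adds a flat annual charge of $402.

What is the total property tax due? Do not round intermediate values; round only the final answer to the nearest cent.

$11,266.54

Assessed value = $782,023 × 0.35 = $273,708.05
Orrin Falls Unified SD: $273,708.05 × 0.00965 = $2,641.2826825
City of Willowmere: ($273,708.05 − $55,000) × 0.01282 = $218,708.05 × 0.01282 = $2,803.837201
Briarton County: $273,708.05 × 0.01141 = $3,123.0088505
Transit Authority: $273,708.05 × 0.00479 = $1,311.0615595
Cedarvale Township: $273,708.05 × 0.0036 = $985.34898
Levies subtotal = $10,864.5392735
Total = $10,864.5392735 + $402 = $11,266.5392735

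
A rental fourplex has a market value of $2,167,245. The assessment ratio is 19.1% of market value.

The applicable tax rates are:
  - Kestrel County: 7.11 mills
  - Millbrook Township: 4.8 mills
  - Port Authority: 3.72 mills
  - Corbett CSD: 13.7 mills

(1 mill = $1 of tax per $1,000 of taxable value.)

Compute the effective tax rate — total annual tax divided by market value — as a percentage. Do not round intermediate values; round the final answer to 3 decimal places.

0.560%

Assessed value = $2,167,245 × 0.191 = $413,943.795
Kestrel County: $413,943.795 × 0.00711 = $2,943.14038245
Millbrook Township: $413,943.795 × 0.0048 = $1,986.930216
Port Authority: $413,943.795 × 0.00372 = $1,539.8709174
Corbett CSD: $413,943.795 × 0.0137 = $5,671.0299915
Total tax = $12,140.97150735
Effective rate = $12,140.97150735 ÷ $2,167,245 = 0.560% of market value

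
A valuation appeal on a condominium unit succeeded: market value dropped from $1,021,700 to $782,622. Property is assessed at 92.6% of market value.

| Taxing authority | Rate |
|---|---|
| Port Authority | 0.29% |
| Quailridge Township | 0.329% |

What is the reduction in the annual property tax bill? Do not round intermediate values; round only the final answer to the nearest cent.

Old assessed value = $1,021,700 × 0.926 = $946,094.2
New assessed value = $782,622 × 0.926 = $724,707.972
Combined rate = 0.0029 + 0.00329 = 0.00619
Old tax = $946,094.2 × 0.00619 = $5,856.323098
New tax = $724,707.972 × 0.00619 = $4,485.94234668
Reduction = $5,856.323098 − $4,485.94234668 = $1,370.38075132

$1,370.38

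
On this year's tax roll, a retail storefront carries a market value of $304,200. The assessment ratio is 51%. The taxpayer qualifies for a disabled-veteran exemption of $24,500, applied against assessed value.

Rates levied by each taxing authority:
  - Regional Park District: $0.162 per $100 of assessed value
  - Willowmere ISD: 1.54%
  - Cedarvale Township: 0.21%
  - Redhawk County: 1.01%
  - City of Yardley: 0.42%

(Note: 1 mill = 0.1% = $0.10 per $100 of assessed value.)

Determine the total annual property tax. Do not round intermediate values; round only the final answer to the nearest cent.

Assessed value = $304,200 × 0.51 = $155,142
Taxable value = $155,142 − $24,500 = $130,642
Regional Park District: $130,642 × 0.00162 = $211.64004
Willowmere ISD: $130,642 × 0.0154 = $2,011.8868
Cedarvale Township: $130,642 × 0.0021 = $274.3482
Redhawk County: $130,642 × 0.0101 = $1,319.4842
City of Yardley: $130,642 × 0.0042 = $548.6964
Total = $4,366.05564

$4,366.06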